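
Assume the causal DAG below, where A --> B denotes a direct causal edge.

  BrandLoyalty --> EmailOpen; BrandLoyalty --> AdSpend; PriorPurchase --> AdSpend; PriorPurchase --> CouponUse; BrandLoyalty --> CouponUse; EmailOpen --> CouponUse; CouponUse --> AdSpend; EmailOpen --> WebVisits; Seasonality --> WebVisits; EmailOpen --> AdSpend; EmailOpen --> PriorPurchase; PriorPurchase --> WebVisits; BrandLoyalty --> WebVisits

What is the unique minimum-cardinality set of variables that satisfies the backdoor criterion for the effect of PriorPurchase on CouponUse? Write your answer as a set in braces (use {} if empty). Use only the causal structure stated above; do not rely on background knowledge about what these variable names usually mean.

Variables eligible for adjustment (non-descendants of PriorPurchase, excluding PriorPurchase and CouponUse): {BrandLoyalty, EmailOpen, Seasonality}.
Backdoor paths from PriorPurchase to CouponUse:
  P1: PriorPurchase <- EmailOpen <- BrandLoyalty -> CouponUse
  P2: PriorPurchase <- EmailOpen <- BrandLoyalty -> AdSpend <- CouponUse
  P3: PriorPurchase <- EmailOpen -> WebVisits <- BrandLoyalty -> CouponUse
  P4: PriorPurchase <- EmailOpen -> WebVisits <- BrandLoyalty -> AdSpend <- CouponUse
  P5: PriorPurchase <- EmailOpen -> CouponUse
  P6: PriorPurchase <- EmailOpen -> AdSpend <- BrandLoyalty -> CouponUse
  P7: PriorPurchase <- EmailOpen -> AdSpend <- CouponUse
The empty set is not sufficient: P1 (PriorPurchase <- EmailOpen <- BrandLoyalty -> CouponUse) has no collider blocking it and no conditioned non-collider, so it is open.
Try {EmailOpen}:
  P1: blocked at chain node EmailOpen ∈ conditioning set.
  P2: blocked at chain node EmailOpen ∈ conditioning set.
  P3: blocked at fork node EmailOpen ∈ conditioning set.
  P4: blocked at fork node EmailOpen ∈ conditioning set.
  P5: blocked at fork node EmailOpen ∈ conditioning set.
  P6: blocked at fork node EmailOpen ∈ conditioning set.
  P7: blocked at fork node EmailOpen ∈ conditioning set.
{EmailOpen} contains no descendant of PriorPurchase and blocks every backdoor path.
No other singleton works — e.g. {BrandLoyalty} leaves P5 open — so {EmailOpen} is the unique smallest valid adjustment set.

{EmailOpen}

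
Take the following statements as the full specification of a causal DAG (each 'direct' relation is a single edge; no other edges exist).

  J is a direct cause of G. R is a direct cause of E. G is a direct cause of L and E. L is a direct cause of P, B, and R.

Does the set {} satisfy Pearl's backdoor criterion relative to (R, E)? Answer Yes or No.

No

Backdoor paths from R to E (paths whose first edge points into R):
  P1: R <- L <- G -> E
Condition 1 (no descendant of R in the set): holds — descendants of R are {E}; none are in {}.
Condition 2 (every backdoor path blocked by {}):
  P1: open — no interior node is in the conditioning set.
{} does not satisfy the backdoor criterion.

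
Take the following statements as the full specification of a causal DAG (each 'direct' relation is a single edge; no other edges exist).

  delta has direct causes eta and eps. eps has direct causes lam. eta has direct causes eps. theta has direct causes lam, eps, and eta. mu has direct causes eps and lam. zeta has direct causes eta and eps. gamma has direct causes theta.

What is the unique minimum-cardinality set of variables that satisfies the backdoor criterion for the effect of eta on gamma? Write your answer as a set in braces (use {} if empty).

Variables eligible for adjustment (non-descendants of eta, excluding eta and gamma): {eps, lam, mu}.
Backdoor paths from eta to gamma:
  P1: eta <- eps <- lam -> theta -> gamma
  P2: eta <- eps -> mu <- lam -> theta -> gamma
  P3: eta <- eps -> theta -> gamma
The empty set is not sufficient: P1 (eta <- eps <- lam -> theta -> gamma) has no collider blocking it and no conditioned non-collider, so it is open.
Try {eps}:
  P1: blocked at chain node eps ∈ conditioning set.
  P2: blocked at fork node eps ∈ conditioning set.
  P3: blocked at fork node eps ∈ conditioning set.
{eps} contains no descendant of eta and blocks every backdoor path.
No other singleton works — e.g. {lam} leaves P3 open — so {eps} is the unique smallest valid adjustment set.

{eps}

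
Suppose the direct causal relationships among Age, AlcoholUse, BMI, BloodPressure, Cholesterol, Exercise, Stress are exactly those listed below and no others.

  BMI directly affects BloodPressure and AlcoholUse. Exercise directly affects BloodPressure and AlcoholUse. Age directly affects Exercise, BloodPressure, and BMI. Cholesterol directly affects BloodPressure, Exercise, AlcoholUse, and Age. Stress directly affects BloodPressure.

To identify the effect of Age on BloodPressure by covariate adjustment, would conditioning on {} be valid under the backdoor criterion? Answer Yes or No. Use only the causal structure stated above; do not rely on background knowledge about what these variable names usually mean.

Backdoor paths from Age to BloodPressure (paths whose first edge points into Age):
  P1: Age <- Cholesterol -> Exercise -> AlcoholUse <- BMI -> BloodPressure
  P2: Age <- Cholesterol -> Exercise -> BloodPressure
  P3: Age <- Cholesterol -> AlcoholUse <- Exercise -> BloodPressure
  P4: Age <- Cholesterol -> AlcoholUse <- BMI -> BloodPressure
  P5: Age <- Cholesterol -> BloodPressure
Condition 1 (no descendant of Age in the set): holds — descendants of Age are {AlcoholUse, BMI, BloodPressure, Exercise}; none are in {}.
Condition 2 (every backdoor path blocked by {}):
  P1: blocked at collider AlcoholUse (neither it nor any descendant is in the conditioning set).
  P2: open — no interior node is in the conditioning set.
  P3: blocked at collider AlcoholUse (neither it nor any descendant is in the conditioning set).
  P4: blocked at collider AlcoholUse (neither it nor any descendant is in the conditioning set).
  P5: open — no interior node is in the conditioning set.
{} does not satisfy the backdoor criterion.

No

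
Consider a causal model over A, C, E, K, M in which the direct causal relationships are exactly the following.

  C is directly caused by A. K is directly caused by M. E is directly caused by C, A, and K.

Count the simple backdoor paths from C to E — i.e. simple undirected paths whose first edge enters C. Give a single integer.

A backdoor path from C to E is any simple undirected path whose first edge points into C (i.e. leaves C via a parent).
Parents of C: {A}.
Enumerating:
  P1: C <- A -> E
That exhausts the simple backdoor paths. Count: 1.

1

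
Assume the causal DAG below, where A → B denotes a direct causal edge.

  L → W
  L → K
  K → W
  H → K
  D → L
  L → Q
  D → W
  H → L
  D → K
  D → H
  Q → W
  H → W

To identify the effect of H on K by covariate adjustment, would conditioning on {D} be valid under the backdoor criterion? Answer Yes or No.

Yes

Backdoor paths from H to K (paths whose first edge points into H):
  P1: H <- D -> L -> K
  P2: H <- D -> L -> Q -> W <- K
  P3: H <- D -> L -> W <- K
  P4: H <- D -> K
  P5: H <- D -> W <- L -> K
  P6: H <- D -> W <- K
  P7: H <- D -> W <- Q <- L -> K
Condition 1 (no descendant of H in the set): holds — descendants of H are {K, L, Q, W}; none are in {D}.
Condition 2 (every backdoor path blocked by {D}):
  P1: blocked at fork node D ∈ conditioning set.
  P2: blocked at fork node D ∈ conditioning set.
  P3: blocked at fork node D ∈ conditioning set.
  P4: blocked at fork node D ∈ conditioning set.
  P5: blocked at fork node D ∈ conditioning set.
  P6: blocked at fork node D ∈ conditioning set.
  P7: blocked at fork node D ∈ conditioning set.
{D} satisfies the backdoor criterion.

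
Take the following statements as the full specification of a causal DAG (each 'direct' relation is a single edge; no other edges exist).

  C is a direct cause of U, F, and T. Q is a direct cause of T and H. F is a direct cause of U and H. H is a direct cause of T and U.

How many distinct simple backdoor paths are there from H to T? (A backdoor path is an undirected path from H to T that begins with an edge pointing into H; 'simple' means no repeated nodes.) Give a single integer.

3

A backdoor path from H to T is any simple undirected path whose first edge points into H (i.e. leaves H via a parent).
Parents of H: {F, Q}.
Enumerating:
  P1: H <- Q -> T
  P2: H <- F <- C -> T
  P3: H <- F -> U <- C -> T
That exhausts the simple backdoor paths. Count: 3.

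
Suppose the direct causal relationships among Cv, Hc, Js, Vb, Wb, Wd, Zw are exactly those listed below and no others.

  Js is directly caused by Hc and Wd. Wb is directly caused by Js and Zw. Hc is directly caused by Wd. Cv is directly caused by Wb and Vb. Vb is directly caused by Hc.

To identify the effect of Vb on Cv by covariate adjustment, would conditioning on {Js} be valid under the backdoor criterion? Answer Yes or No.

Backdoor paths from Vb to Cv (paths whose first edge points into Vb):
  P1: Vb <- Hc <- Wd -> Js -> Wb -> Cv
  P2: Vb <- Hc -> Js -> Wb -> Cv
Condition 1 (no descendant of Vb in the set): holds — descendants of Vb are {Cv}; none are in {Js}.
Condition 2 (every backdoor path blocked by {Js}):
  P1: blocked at chain node Js ∈ conditioning set.
  P2: blocked at chain node Js ∈ conditioning set.
{Js} satisfies the backdoor criterion.

Yes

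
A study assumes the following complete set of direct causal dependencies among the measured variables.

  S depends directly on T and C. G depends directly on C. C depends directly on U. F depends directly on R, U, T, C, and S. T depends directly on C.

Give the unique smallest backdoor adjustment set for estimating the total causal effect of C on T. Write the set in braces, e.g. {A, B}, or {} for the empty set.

{}

Variables eligible for adjustment (non-descendants of C, excluding C and T): {R, U}.
Backdoor paths from C to T:
  P1: C <- U -> F <- T
  P2: C <- U -> F <- S <- T
Each backdoor path contains an unconditioned collider, so every path is already blocked with the empty conditioning set:
  P1: blocked at collider F (neither it nor any descendant is in the conditioning set).
  P2: blocked at collider F (neither it nor any descendant is in the conditioning set).
The empty set is therefore the unique smallest valid set.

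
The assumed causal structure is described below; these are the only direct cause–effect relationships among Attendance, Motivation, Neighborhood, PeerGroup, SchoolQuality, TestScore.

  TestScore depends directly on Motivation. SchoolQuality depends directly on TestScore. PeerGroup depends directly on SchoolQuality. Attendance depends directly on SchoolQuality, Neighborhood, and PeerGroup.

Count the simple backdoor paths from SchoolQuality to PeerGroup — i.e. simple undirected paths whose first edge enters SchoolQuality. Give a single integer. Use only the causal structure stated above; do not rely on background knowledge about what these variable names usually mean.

0

A backdoor path from SchoolQuality to PeerGroup is any simple undirected path whose first edge points into SchoolQuality (i.e. leaves SchoolQuality via a parent).
Parents of SchoolQuality: {TestScore}.
No simple path from any parent of SchoolQuality reaches PeerGroup without revisiting SchoolQuality, so there are no backdoor paths.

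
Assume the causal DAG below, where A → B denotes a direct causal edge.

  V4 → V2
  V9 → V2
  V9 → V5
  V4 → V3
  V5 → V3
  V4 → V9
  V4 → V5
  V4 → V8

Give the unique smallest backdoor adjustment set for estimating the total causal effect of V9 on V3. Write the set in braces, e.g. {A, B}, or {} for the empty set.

{V4}

Variables eligible for adjustment (non-descendants of V9, excluding V9 and V3): {V4, V8}.
Backdoor paths from V9 to V3:
  P1: V9 <- V4 -> V5 -> V3
  P2: V9 <- V4 -> V3
The empty set is not sufficient: P1 (V9 <- V4 -> V5 -> V3) has no collider blocking it and no conditioned non-collider, so it is open.
Try {V4}:
  P1: blocked at fork node V4 ∈ conditioning set.
  P2: blocked at fork node V4 ∈ conditioning set.
{V4} contains no descendant of V9 and blocks every backdoor path.
No other singleton works — e.g. {V8} leaves P1 open — so {V4} is the unique smallest valid adjustment set.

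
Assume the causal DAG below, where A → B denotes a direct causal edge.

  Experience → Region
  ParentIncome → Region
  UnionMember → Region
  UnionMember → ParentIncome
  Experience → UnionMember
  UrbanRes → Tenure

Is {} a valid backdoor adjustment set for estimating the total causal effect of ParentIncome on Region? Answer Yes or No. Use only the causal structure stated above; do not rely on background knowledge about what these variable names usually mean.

Backdoor paths from ParentIncome to Region (paths whose first edge points into ParentIncome):
  P1: ParentIncome <- UnionMember <- Experience -> Region
  P2: ParentIncome <- UnionMember -> Region
Condition 1 (no descendant of ParentIncome in the set): holds — descendants of ParentIncome are {Region}; none are in {}.
Condition 2 (every backdoor path blocked by {}):
  P1: open — no interior node is in the conditioning set.
  P2: open — no interior node is in the conditioning set.
{} does not satisfy the backdoor criterion.

No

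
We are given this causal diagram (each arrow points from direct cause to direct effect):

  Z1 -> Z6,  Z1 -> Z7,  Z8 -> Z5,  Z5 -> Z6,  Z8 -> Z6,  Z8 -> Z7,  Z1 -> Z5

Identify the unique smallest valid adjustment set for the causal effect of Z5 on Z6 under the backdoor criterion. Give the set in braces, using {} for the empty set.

{Z1, Z8}

Variables eligible for adjustment (non-descendants of Z5, excluding Z5 and Z6): {Z1, Z7, Z8}.
Backdoor paths from Z5 to Z6:
  P1: Z5 <- Z8 -> Z7 <- Z1 -> Z6
  P2: Z5 <- Z8 -> Z6
  P3: Z5 <- Z1 -> Z7 <- Z8 -> Z6
  P4: Z5 <- Z1 -> Z6
The empty set is not sufficient: P2 (Z5 <- Z8 -> Z6) has no collider blocking it and no conditioned non-collider, so it is open.
Try {Z1, Z8}:
  P1: blocked at fork node Z8 ∈ conditioning set.
  P2: blocked at fork node Z8 ∈ conditioning set.
  P3: blocked at fork node Z1 ∈ conditioning set.
  P4: blocked at fork node Z1 ∈ conditioning set.
{Z1, Z8} contains no descendant of Z5 and blocks every backdoor path.
Every element of {Z1, Z8} is needed (dropping Z1 leaves P4 open; dropping Z8 leaves P2 open), so no proper subset is valid.
Among all size-2 subsets of the eligible variables, only {Z1, Z8} blocks every backdoor path, so it is the unique smallest valid adjustment set.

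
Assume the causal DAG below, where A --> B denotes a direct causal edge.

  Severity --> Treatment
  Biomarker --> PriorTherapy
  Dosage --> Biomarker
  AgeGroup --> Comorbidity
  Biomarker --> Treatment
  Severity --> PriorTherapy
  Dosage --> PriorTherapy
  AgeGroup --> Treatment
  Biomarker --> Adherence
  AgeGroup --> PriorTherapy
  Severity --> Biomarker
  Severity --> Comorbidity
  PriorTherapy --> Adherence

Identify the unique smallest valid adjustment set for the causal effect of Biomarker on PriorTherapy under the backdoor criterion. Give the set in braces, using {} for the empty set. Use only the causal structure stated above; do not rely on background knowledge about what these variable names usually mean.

Variables eligible for adjustment (non-descendants of Biomarker, excluding Biomarker and PriorTherapy): {AgeGroup, Comorbidity, Dosage, Severity}.
Backdoor paths from Biomarker to PriorTherapy:
  P1: Biomarker <- Severity -> Comorbidity <- AgeGroup -> PriorTherapy
  P2: Biomarker <- Severity -> PriorTherapy
  P3: Biomarker <- Severity -> Treatment <- AgeGroup -> PriorTherapy
  P4: Biomarker <- Dosage -> PriorTherapy
The empty set is not sufficient: P2 (Biomarker <- Severity -> PriorTherapy) has no collider blocking it and no conditioned non-collider, so it is open.
Try {Dosage, Severity}:
  P1: blocked at fork node Severity ∈ conditioning set.
  P2: blocked at fork node Severity ∈ conditioning set.
  P3: blocked at fork node Severity ∈ conditioning set.
  P4: blocked at fork node Dosage ∈ conditioning set.
{Dosage, Severity} contains no descendant of Biomarker and blocks every backdoor path.
Every element of {Dosage, Severity} is needed (dropping Dosage leaves P4 open; dropping Severity leaves P2 open), so no proper subset is valid.
Among all size-2 subsets of the eligible variables, only {Dosage, Severity} blocks every backdoor path, so it is the unique smallest valid adjustment set.

{Dosage, Severity}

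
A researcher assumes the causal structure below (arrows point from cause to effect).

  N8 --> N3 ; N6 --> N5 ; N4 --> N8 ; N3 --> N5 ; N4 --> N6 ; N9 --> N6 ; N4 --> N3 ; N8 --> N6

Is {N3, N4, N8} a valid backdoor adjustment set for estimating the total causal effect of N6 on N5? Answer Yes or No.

Yes

Backdoor paths from N6 to N5 (paths whose first edge points into N6):
  P1: N6 <- N4 -> N8 -> N3 -> N5
  P2: N6 <- N4 -> N3 -> N5
  P3: N6 <- N8 <- N4 -> N3 -> N5
  P4: N6 <- N8 -> N3 -> N5
Condition 1 (no descendant of N6 in the set): holds — descendants of N6 are {N5}; none are in {N3, N4, N8}.
Condition 2 (every backdoor path blocked by {N3, N4, N8}):
  P1: blocked at fork node N4 ∈ conditioning set.
  P2: blocked at fork node N4 ∈ conditioning set.
  P3: blocked at chain node N8 ∈ conditioning set.
  P4: blocked at fork node N8 ∈ conditioning set.
{N3, N4, N8} satisfies the backdoor criterion.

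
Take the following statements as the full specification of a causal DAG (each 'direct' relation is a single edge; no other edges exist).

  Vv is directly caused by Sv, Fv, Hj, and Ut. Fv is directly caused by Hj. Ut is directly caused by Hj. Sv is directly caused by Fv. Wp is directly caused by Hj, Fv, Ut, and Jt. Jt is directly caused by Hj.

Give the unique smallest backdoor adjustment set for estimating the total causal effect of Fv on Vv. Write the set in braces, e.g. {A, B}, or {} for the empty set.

Variables eligible for adjustment (non-descendants of Fv, excluding Fv and Vv): {Hj, Jt, Ut}.
Backdoor paths from Fv to Vv:
  P1: Fv <- Hj -> Ut -> Vv
  P2: Fv <- Hj -> Jt -> Wp <- Ut -> Vv
  P3: Fv <- Hj -> Wp <- Ut -> Vv
  P4: Fv <- Hj -> Vv
The empty set is not sufficient: P1 (Fv <- Hj -> Ut -> Vv) has no collider blocking it and no conditioned non-collider, so it is open.
Try {Hj}:
  P1: blocked at fork node Hj ∈ conditioning set.
  P2: blocked at fork node Hj ∈ conditioning set.
  P3: blocked at fork node Hj ∈ conditioning set.
  P4: blocked at fork node Hj ∈ conditioning set.
{Hj} contains no descendant of Fv and blocks every backdoor path.
No other singleton works — e.g. {Ut} leaves P4 open — so {Hj} is the unique smallest valid adjustment set.

{Hj}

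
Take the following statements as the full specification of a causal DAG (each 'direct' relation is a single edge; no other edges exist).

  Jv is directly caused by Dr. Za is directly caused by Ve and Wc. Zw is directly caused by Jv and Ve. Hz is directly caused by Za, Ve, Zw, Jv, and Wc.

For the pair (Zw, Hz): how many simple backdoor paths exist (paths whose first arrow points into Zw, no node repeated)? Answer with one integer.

A backdoor path from Zw to Hz is any simple undirected path whose first edge points into Zw (i.e. leaves Zw via a parent).
Parents of Zw: {Jv, Ve}.
Enumerating:
  P1: Zw <- Ve -> Za <- Wc -> Hz
  P2: Zw <- Ve -> Za -> Hz
  P3: Zw <- Ve -> Hz
  P4: Zw <- Jv -> Hz
That exhausts the simple backdoor paths. Count: 4.

4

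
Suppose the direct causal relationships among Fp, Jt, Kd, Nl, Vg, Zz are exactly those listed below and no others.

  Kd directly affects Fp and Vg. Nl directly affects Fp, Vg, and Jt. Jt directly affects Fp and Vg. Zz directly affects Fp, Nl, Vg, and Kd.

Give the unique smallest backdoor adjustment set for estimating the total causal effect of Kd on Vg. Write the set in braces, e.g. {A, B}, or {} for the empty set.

Variables eligible for adjustment (non-descendants of Kd, excluding Kd and Vg): {Jt, Nl, Zz}.
Backdoor paths from Kd to Vg:
  P1: Kd <- Zz -> Nl -> Jt -> Vg
  P2: Kd <- Zz -> Nl -> Vg
  P3: Kd <- Zz -> Nl -> Fp <- Jt -> Vg
  P4: Kd <- Zz -> Vg
  P5: Kd <- Zz -> Fp <- Nl -> Jt -> Vg
  P6: Kd <- Zz -> Fp <- Nl -> Vg
  P7: Kd <- Zz -> Fp <- Jt <- Nl -> Vg
  P8: Kd <- Zz -> Fp <- Jt -> Vg
The empty set is not sufficient: P1 (Kd <- Zz -> Nl -> Jt -> Vg) has no collider blocking it and no conditioned non-collider, so it is open.
Try {Zz}:
  P1: blocked at fork node Zz ∈ conditioning set.
  P2: blocked at fork node Zz ∈ conditioning set.
  P3: blocked at fork node Zz ∈ conditioning set.
  P4: blocked at fork node Zz ∈ conditioning set.
  P5: blocked at fork node Zz ∈ conditioning set.
  P6: blocked at fork node Zz ∈ conditioning set.
  P7: blocked at fork node Zz ∈ conditioning set.
  P8: blocked at fork node Zz ∈ conditioning set.
{Zz} contains no descendant of Kd and blocks every backdoor path.
No other singleton works — e.g. {Nl} leaves P4 open — so {Zz} is the unique smallest valid adjustment set.

{Zz}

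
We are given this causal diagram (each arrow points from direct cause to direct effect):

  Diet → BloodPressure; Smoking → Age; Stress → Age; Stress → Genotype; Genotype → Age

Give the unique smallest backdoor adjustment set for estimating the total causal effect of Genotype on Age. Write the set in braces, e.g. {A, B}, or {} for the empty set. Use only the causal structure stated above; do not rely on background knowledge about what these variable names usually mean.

Variables eligible for adjustment (non-descendants of Genotype, excluding Genotype and Age): {BloodPressure, Diet, Smoking, Stress}.
Backdoor paths from Genotype to Age:
  P1: Genotype <- Stress -> Age
The empty set is not sufficient: P1 (Genotype <- Stress -> Age) has no collider blocking it and no conditioned non-collider, so it is open.
Try {Stress}:
  P1: blocked at fork node Stress ∈ conditioning set.
{Stress} contains no descendant of Genotype and blocks every backdoor path.
No other singleton works — e.g. {Smoking} leaves P1 open — so {Stress} is the unique smallest valid adjustment set.

{Stress}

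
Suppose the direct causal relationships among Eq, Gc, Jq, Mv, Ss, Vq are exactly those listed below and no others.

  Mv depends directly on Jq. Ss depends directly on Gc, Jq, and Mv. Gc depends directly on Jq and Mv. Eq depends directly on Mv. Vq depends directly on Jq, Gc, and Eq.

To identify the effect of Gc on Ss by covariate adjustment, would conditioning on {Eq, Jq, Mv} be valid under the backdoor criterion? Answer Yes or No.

Yes

Backdoor paths from Gc to Ss (paths whose first edge points into Gc):
  P1: Gc <- Jq -> Mv -> Ss
  P2: Gc <- Jq -> Ss
  P3: Gc <- Jq -> Vq <- Eq <- Mv -> Ss
  P4: Gc <- Mv <- Jq -> Ss
  P5: Gc <- Mv -> Eq -> Vq <- Jq -> Ss
  P6: Gc <- Mv -> Ss
Condition 1 (no descendant of Gc in the set): holds — descendants of Gc are {Ss, Vq}; none are in {Eq, Jq, Mv}.
Condition 2 (every backdoor path blocked by {Eq, Jq, Mv}):
  P1: blocked at fork node Jq ∈ conditioning set.
  P2: blocked at fork node Jq ∈ conditioning set.
  P3: blocked at fork node Jq ∈ conditioning set.
  P4: blocked at chain node Mv ∈ conditioning set.
  P5: blocked at fork node Mv ∈ conditioning set.
  P6: blocked at fork node Mv ∈ conditioning set.
{Eq, Jq, Mv} satisfies the backdoor criterion.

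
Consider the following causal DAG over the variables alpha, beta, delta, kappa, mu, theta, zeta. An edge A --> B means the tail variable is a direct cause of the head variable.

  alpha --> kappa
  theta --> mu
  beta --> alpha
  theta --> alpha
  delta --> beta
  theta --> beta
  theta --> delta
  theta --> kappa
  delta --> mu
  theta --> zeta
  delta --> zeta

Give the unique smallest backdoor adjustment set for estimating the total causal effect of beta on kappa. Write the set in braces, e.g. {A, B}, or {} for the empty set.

Variables eligible for adjustment (non-descendants of beta, excluding beta and kappa): {delta, mu, theta, zeta}.
Backdoor paths from beta to kappa:
  P1: beta <- theta -> alpha -> kappa
  P2: beta <- theta -> kappa
  P3: beta <- delta <- theta -> alpha -> kappa
  P4: beta <- delta <- theta -> kappa
  P5: beta <- delta -> mu <- theta -> alpha -> kappa
  P6: beta <- delta -> mu <- theta -> kappa
  P7: beta <- delta -> zeta <- theta -> alpha -> kappa
  P8: beta <- delta -> zeta <- theta -> kappa
The empty set is not sufficient: P1 (beta <- theta -> alpha -> kappa) has no collider blocking it and no conditioned non-collider, so it is open.
Try {theta}:
  P1: blocked at fork node theta ∈ conditioning set.
  P2: blocked at fork node theta ∈ conditioning set.
  P3: blocked at fork node theta ∈ conditioning set.
  P4: blocked at fork node theta ∈ conditioning set.
  P5: blocked at collider mu (neither it nor any descendant is in the conditioning set).
  P6: blocked at collider mu (neither it nor any descendant is in the conditioning set).
  P7: blocked at collider zeta (neither it nor any descendant is in the conditioning set).
  P8: blocked at collider zeta (neither it nor any descendant is in the conditioning set).
{theta} contains no descendant of beta and blocks every backdoor path.
No other singleton works — e.g. {delta} leaves P1 open — so {theta} is the unique smallest valid adjustment set.

{theta}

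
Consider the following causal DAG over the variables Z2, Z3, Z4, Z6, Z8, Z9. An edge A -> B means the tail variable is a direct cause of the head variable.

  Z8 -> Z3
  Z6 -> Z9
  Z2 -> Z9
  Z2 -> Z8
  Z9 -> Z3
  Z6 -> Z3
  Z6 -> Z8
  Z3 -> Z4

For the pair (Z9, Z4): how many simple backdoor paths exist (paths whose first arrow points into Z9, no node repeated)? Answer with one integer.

A backdoor path from Z9 to Z4 is any simple undirected path whose first edge points into Z9 (i.e. leaves Z9 via a parent).
Parents of Z9: {Z2, Z6}.
Enumerating:
  P1: Z9 <- Z2 -> Z8 <- Z6 -> Z3 -> Z4
  P2: Z9 <- Z2 -> Z8 -> Z3 -> Z4
  P3: Z9 <- Z6 -> Z8 -> Z3 -> Z4
  P4: Z9 <- Z6 -> Z3 -> Z4
That exhausts the simple backdoor paths. Count: 4.

4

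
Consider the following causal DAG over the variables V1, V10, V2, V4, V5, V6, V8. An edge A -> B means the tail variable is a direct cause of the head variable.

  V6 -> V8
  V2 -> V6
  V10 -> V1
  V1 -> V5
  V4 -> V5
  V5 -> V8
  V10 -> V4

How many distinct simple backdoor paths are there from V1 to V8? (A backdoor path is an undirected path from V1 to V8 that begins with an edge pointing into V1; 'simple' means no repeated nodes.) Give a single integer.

1

A backdoor path from V1 to V8 is any simple undirected path whose first edge points into V1 (i.e. leaves V1 via a parent).
Parents of V1: {V10}.
Enumerating:
  P1: V1 <- V10 -> V4 -> V5 -> V8
That exhausts the simple backdoor paths. Count: 1.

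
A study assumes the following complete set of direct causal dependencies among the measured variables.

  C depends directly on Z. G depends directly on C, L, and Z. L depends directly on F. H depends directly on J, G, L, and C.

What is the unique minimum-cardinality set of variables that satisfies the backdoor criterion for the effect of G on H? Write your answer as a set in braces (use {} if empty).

{C, L}

Variables eligible for adjustment (non-descendants of G, excluding G and H): {C, F, J, L, Z}.
Backdoor paths from G to H:
  P1: G <- Z -> C -> H
  P2: G <- C -> H
  P3: G <- L -> H
The empty set is not sufficient: P1 (G <- Z -> C -> H) has no collider blocking it and no conditioned non-collider, so it is open.
Try {C, L}:
  P1: blocked at chain node C ∈ conditioning set.
  P2: blocked at fork node C ∈ conditioning set.
  P3: blocked at fork node L ∈ conditioning set.
{C, L} contains no descendant of G and blocks every backdoor path.
Every element of {C, L} is needed (dropping C leaves P1 open; dropping L leaves P3 open), so no proper subset is valid.
Among all size-2 subsets of the eligible variables, only {C, L} blocks every backdoor path, so it is the unique smallest valid adjustment set.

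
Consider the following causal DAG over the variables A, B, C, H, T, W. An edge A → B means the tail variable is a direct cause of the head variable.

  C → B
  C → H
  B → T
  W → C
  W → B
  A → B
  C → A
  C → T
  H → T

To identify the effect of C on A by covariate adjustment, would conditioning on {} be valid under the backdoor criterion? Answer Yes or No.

Yes

Backdoor paths from C to A (paths whose first edge points into C):
  P1: C <- W -> B <- A
Condition 1 (no descendant of C in the set): holds — descendants of C are {A, B, H, T}; none are in {}.
Condition 2 (every backdoor path blocked by {}):
  P1: blocked at collider B (neither it nor any descendant is in the conditioning set).
{} satisfies the backdoor criterion.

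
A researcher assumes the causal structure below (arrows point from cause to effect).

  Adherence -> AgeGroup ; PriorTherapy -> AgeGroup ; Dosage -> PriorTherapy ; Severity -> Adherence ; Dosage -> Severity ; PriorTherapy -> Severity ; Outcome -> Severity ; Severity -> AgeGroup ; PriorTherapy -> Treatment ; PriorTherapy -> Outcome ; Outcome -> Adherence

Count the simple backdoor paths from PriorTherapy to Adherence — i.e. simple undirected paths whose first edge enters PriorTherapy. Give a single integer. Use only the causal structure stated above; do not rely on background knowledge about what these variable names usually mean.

A backdoor path from PriorTherapy to Adherence is any simple undirected path whose first edge points into PriorTherapy (i.e. leaves PriorTherapy via a parent).
Parents of PriorTherapy: {Dosage}.
Enumerating:
  P1: PriorTherapy <- Dosage -> Severity <- Outcome -> Adherence
  P2: PriorTherapy <- Dosage -> Severity -> Adherence
  P3: PriorTherapy <- Dosage -> Severity -> AgeGroup <- Adherence
That exhausts the simple backdoor paths. Count: 3.

3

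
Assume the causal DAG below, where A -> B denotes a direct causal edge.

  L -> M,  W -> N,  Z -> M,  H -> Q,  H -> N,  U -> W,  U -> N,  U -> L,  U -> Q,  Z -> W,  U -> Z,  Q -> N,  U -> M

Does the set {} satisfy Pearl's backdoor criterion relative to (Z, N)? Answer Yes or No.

Backdoor paths from Z to N (paths whose first edge points into Z):
  P1: Z <- U -> W -> N
  P2: Z <- U -> Q <- H -> N
  P3: Z <- U -> Q -> N
  P4: Z <- U -> N
Condition 1 (no descendant of Z in the set): holds — descendants of Z are {M, N, W}; none are in {}.
Condition 2 (every backdoor path blocked by {}):
  P1: open — no interior node is in the conditioning set.
  P2: blocked at collider Q (neither it nor any descendant is in the conditioning set).
  P3: open — no interior node is in the conditioning set.
  P4: open — no interior node is in the conditioning set.
{} does not satisfy the backdoor criterion.

No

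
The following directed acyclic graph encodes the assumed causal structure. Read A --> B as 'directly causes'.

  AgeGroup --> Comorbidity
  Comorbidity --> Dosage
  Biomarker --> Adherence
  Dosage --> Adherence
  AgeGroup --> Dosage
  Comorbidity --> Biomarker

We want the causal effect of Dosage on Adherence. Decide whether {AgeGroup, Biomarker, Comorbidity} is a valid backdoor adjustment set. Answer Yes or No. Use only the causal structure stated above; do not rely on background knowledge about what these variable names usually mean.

Yes

Backdoor paths from Dosage to Adherence (paths whose first edge points into Dosage):
  P1: Dosage <- AgeGroup -> Comorbidity -> Biomarker -> Adherence
  P2: Dosage <- Comorbidity -> Biomarker -> Adherence
Condition 1 (no descendant of Dosage in the set): holds — descendants of Dosage are {Adherence}; none are in {AgeGroup, Biomarker, Comorbidity}.
Condition 2 (every backdoor path blocked by {AgeGroup, Biomarker, Comorbidity}):
  P1: blocked at fork node AgeGroup ∈ conditioning set.
  P2: blocked at fork node Comorbidity ∈ conditioning set.
{AgeGroup, Biomarker, Comorbidity} satisfies the backdoor criterion.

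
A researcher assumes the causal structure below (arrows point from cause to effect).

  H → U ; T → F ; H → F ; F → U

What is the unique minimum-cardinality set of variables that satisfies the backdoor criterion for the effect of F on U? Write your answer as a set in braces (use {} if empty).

Variables eligible for adjustment (non-descendants of F, excluding F and U): {H, T}.
Backdoor paths from F to U:
  P1: F <- H -> U
The empty set is not sufficient: P1 (F <- H -> U) has no collider blocking it and no conditioned non-collider, so it is open.
Try {H}:
  P1: blocked at fork node H ∈ conditioning set.
{H} contains no descendant of F and blocks every backdoor path.
No other singleton works — e.g. {T} leaves P1 open — so {H} is the unique smallest valid adjustment set.

{H}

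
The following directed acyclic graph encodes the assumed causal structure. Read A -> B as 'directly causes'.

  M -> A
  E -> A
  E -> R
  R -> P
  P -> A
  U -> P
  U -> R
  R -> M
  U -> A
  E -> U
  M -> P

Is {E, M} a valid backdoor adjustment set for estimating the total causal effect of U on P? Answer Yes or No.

Backdoor paths from U to P (paths whose first edge points into U):
  P1: U <- E -> R -> M -> P
  P2: U <- E -> R -> M -> A <- P
  P3: U <- E -> R -> P
  P4: U <- E -> A <- M <- R -> P
  P5: U <- E -> A <- M -> P
  P6: U <- E -> A <- P
Condition 1 (no descendant of U in the set): FAILS — M is a descendant of U.
Condition 2 (every backdoor path blocked by {E, M}):
  P1: blocked at fork node E ∈ conditioning set.
  P2: blocked at fork node E ∈ conditioning set.
  P3: blocked at fork node E ∈ conditioning set.
  P4: blocked at fork node E ∈ conditioning set.
  P5: blocked at fork node E ∈ conditioning set.
  P6: blocked at fork node E ∈ conditioning set.
{E, M} does not satisfy the backdoor criterion.

No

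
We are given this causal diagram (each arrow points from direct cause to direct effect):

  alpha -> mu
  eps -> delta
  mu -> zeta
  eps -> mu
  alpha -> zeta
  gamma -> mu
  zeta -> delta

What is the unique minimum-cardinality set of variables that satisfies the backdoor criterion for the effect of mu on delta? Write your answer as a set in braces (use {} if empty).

{alpha, eps}

Variables eligible for adjustment (non-descendants of mu, excluding mu and delta): {alpha, eps, gamma}.
Backdoor paths from mu to delta:
  P1: mu <- eps -> delta
  P2: mu <- alpha -> zeta -> delta
The empty set is not sufficient: P1 (mu <- eps -> delta) has no collider blocking it and no conditioned non-collider, so it is open.
Try {alpha, eps}:
  P1: blocked at fork node eps ∈ conditioning set.
  P2: blocked at fork node alpha ∈ conditioning set.
{alpha, eps} contains no descendant of mu and blocks every backdoor path.
Every element of {alpha, eps} is needed (dropping alpha leaves P2 open; dropping eps leaves P1 open), so no proper subset is valid.
Among all size-2 subsets of the eligible variables, only {alpha, eps} blocks every backdoor path, so it is the unique smallest valid adjustment set.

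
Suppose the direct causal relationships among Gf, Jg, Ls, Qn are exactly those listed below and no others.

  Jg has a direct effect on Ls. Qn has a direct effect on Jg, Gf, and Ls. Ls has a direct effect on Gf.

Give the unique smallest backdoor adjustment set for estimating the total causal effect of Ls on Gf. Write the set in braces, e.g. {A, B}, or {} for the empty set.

Variables eligible for adjustment (non-descendants of Ls, excluding Ls and Gf): {Jg, Qn}.
Backdoor paths from Ls to Gf:
  P1: Ls <- Qn -> Gf
  P2: Ls <- Jg <- Qn -> Gf
The empty set is not sufficient: P1 (Ls <- Qn -> Gf) has no collider blocking it and no conditioned non-collider, so it is open.
Try {Qn}:
  P1: blocked at fork node Qn ∈ conditioning set.
  P2: blocked at fork node Qn ∈ conditioning set.
{Qn} contains no descendant of Ls and blocks every backdoor path.
No other singleton works — e.g. {Jg} leaves P1 open — so {Qn} is the unique smallest valid adjustment set.

{Qn}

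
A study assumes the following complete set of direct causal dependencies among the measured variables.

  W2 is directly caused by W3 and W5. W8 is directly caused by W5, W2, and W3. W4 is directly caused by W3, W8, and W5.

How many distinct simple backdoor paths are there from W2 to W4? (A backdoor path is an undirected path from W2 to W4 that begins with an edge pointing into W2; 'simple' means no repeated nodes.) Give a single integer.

A backdoor path from W2 to W4 is any simple undirected path whose first edge points into W2 (i.e. leaves W2 via a parent).
Parents of W2: {W3, W5}.
Enumerating:
  P1: W2 <- W5 -> W8 <- W3 -> W4
  P2: W2 <- W5 -> W8 -> W4
  P3: W2 <- W5 -> W4
  P4: W2 <- W3 -> W8 <- W5 -> W4
  P5: W2 <- W3 -> W8 -> W4
  P6: W2 <- W3 -> W4
That exhausts the simple backdoor paths. Count: 6.

6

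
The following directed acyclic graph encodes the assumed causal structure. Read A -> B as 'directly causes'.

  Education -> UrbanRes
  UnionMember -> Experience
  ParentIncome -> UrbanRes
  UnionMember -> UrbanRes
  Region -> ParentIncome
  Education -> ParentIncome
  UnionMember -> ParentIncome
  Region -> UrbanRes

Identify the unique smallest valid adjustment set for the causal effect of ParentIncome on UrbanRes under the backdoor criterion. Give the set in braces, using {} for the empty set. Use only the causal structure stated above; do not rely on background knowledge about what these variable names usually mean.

Variables eligible for adjustment (non-descendants of ParentIncome, excluding ParentIncome and UrbanRes): {Education, Experience, Region, UnionMember}.
Backdoor paths from ParentIncome to UrbanRes:
  P1: ParentIncome <- UnionMember -> UrbanRes
  P2: ParentIncome <- Region -> UrbanRes
  P3: ParentIncome <- Education -> UrbanRes
The empty set is not sufficient: P1 (ParentIncome <- UnionMember -> UrbanRes) has no collider blocking it and no conditioned non-collider, so it is open.
Try {Education, Region, UnionMember}:
  P1: blocked at fork node UnionMember ∈ conditioning set.
  P2: blocked at fork node Region ∈ conditioning set.
  P3: blocked at fork node Education ∈ conditioning set.
{Education, Region, UnionMember} contains no descendant of ParentIncome and blocks every backdoor path.
Every element of {Education, Region, UnionMember} is needed (dropping Education leaves P3 open; dropping Region leaves P2 open; dropping UnionMember leaves P1 open), so no proper subset is valid.
Among all size-3 subsets of the eligible variables, only {Education, Region, UnionMember} blocks every backdoor path, so it is the unique smallest valid adjustment set.

{Education, Region, UnionMember}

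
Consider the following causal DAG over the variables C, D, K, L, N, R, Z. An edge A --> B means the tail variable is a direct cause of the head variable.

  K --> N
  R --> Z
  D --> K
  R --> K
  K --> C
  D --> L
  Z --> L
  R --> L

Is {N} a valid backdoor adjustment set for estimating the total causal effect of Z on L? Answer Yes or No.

No

Backdoor paths from Z to L (paths whose first edge points into Z):
  P1: Z <- R -> K <- D -> L
  P2: Z <- R -> L
Condition 1 (no descendant of Z in the set): holds — descendants of Z are {L}; none are in {N}.
Condition 2 (every backdoor path blocked by {N}):
  P1: open — collider(s) K are conditioned on (or have a conditioned descendant) and no non-collider on the path is in the set.
  P2: open — no interior node is in the conditioning set.
{N} does not satisfy the backdoor criterion.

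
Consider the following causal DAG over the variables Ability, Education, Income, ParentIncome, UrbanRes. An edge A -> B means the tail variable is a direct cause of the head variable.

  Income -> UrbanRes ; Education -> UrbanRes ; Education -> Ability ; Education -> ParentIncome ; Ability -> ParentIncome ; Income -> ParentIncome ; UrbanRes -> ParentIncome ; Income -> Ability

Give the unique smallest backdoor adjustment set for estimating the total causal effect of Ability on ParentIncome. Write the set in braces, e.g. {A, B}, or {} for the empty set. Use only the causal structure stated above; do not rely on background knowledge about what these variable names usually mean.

{Education, Income}

Variables eligible for adjustment (non-descendants of Ability, excluding Ability and ParentIncome): {Education, Income, UrbanRes}.
Backdoor paths from Ability to ParentIncome:
  P1: Ability <- Income -> UrbanRes <- Education -> ParentIncome
  P2: Ability <- Income -> UrbanRes -> ParentIncome
  P3: Ability <- Income -> ParentIncome
  P4: Ability <- Education -> UrbanRes <- Income -> ParentIncome
  P5: Ability <- Education -> UrbanRes -> ParentIncome
  P6: Ability <- Education -> ParentIncome
The empty set is not sufficient: P2 (Ability <- Income -> UrbanRes -> ParentIncome) has no collider blocking it and no conditioned non-collider, so it is open.
Try {Education, Income}:
  P1: blocked at fork node Income ∈ conditioning set.
  P2: blocked at fork node Income ∈ conditioning set.
  P3: blocked at fork node Income ∈ conditioning set.
  P4: blocked at fork node Education ∈ conditioning set.
  P5: blocked at fork node Education ∈ conditioning set.
  P6: blocked at fork node Education ∈ conditioning set.
{Education, Income} contains no descendant of Ability and blocks every backdoor path.
Every element of {Education, Income} is needed (dropping Education leaves P5 open; dropping Income leaves P2 open), so no proper subset is valid.
Among all size-2 subsets of the eligible variables, only {Education, Income} blocks every backdoor path, so it is the unique smallest valid adjustment set.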